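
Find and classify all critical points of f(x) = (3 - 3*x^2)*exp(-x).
f'(x) = 3*(x^2 - 2*x - 1)*exp(-x)

Solve f'(x) = 0:
  f'(x) = (3*x^2 - 6*x - 3)·exp(-x) and exp(-x) > 0 for every x, so f'(x) = 0 ⇔ 3*x^2 - 6*x - 3 = 0.
  Factor: 3*x^2 - 6*x - 3 = 3*(x^2 - 2*x - 1); x^2 - 2*x - 1 = 0 has no rational roots; quadratic formula: x = (2 ± √8)/2.
  ⇒ x = 1 - sqrt(2) ≈ -0.4142, 1 + sqrt(2) ≈ 2.4142

f''(x) = 3*(-x^2 + 4*x - 1)*exp(-x)
Second-derivative test at each critical point:
  f''(-0.4142) = -12.8398 < 0 → local maximum
  f''(2.4142) = 0.7589 > 0 → local minimum

Critical points: x = 1 - sqrt(2) ≈ -0.4142 (local maximum); x = 1 + sqrt(2) ≈ 2.4142 (local minimum)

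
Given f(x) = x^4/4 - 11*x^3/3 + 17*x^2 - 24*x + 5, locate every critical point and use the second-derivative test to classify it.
f'(x) = x^3 - 11*x^2 + 34*x - 24

Solve f'(x) = 0:
  Factor: x^3 - 11*x^2 + 34*x - 24 = (x - 6)*(x - 4)*(x - 1) = 0.
  ⇒ x = 1, 4, 6

f''(x) = 3*x^2 - 22*x + 34
Second-derivative test at each critical point:
  f''(1) = 15 > 0 → local minimum
  f''(4) = -6 < 0 → local maximum
  f''(6) = 10 > 0 → local minimum

Critical points: x = 1 (local minimum); x = 4 (local maximum); x = 6 (local minimum)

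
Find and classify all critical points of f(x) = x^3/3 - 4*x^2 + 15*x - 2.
f'(x) = x^2 - 8*x + 15

Solve f'(x) = 0:
  Factor: x^2 - 8*x + 15 = (x - 5)*(x - 3) = 0.
  ⇒ x = 3, 5

f''(x) = 2*x - 8
Second-derivative test at each critical point:
  f''(3) = -2 < 0 → local maximum
  f''(5) = 2 > 0 → local minimum

Critical points: x = 3 (local maximum); x = 5 (local minimum)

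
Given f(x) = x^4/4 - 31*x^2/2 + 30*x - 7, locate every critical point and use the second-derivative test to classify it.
f'(x) = x^3 - 31*x + 30

Solve f'(x) = 0:
  Factor: x^3 - 31*x + 30 = (x - 5)*(x - 1)*(x + 6) = 0.
  ⇒ x = -6, 1, 5

f''(x) = 3*x^2 - 31
Second-derivative test at each critical point:
  f''(-6) = 77 > 0 → local minimum
  f''(1) = -28 < 0 → local maximum
  f''(5) = 44 > 0 → local minimum

Critical points: x = -6 (local minimum); x = 1 (local maximum); x = 5 (local minimum)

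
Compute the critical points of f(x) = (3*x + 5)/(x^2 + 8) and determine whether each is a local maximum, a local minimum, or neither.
f'(x) = (-3*x^2 - 10*x + 24)/(x^4 + 16*x^2 + 64)

Solve f'(x) = 0:
  f'(x) = -(3*x^2 + 10*x - 24)/(x^2 + 8)^2; the denominator is positive wherever f is defined, so f'(x) = 0 ⇔ -3*x^2 - 10*x + 24 = 0.
  3*x^2 + 10*x - 24 = 0 has no rational roots; quadratic formula: x = (-10 ± √388)/6.
  ⇒ x = -sqrt(97)/3 - 5/3 ≈ -4.9496, -5/3 + sqrt(97)/3 ≈ 1.6163

f''(x) = 2*(4*x^2*(3*x + 5) - (9*x + 5)*(x^2 + 8))/(x^2 + 8)^3
Second-derivative test at each critical point:
  f''(-4.9496) = 0.0187 > 0 → local minimum
  f''(1.6163) = -0.1749 < 0 → local maximum

Critical points: x = -sqrt(97)/3 - 5/3 ≈ -4.9496 (local minimum); x = -5/3 + sqrt(97)/3 ≈ 1.6163 (local maximum)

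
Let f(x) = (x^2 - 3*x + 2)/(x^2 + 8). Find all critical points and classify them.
f'(x) = 3*(x^2 + 4*x - 8)/(x^4 + 16*x^2 + 64)

Solve f'(x) = 0:
  f'(x) = 3*(x^2 + 4*x - 8)/(x^2 + 8)^2; the denominator is positive wherever f is defined, so f'(x) = 0 ⇔ 3*x^2 + 12*x - 24 = 0.
  Factor: 3*x^2 + 12*x - 24 = 3*(x^2 + 4*x - 8); x^2 + 4*x - 8 = 0 has no rational roots; quadratic formula: x = (-4 ± √48)/2.
  ⇒ x = -2*sqrt(3) - 2 ≈ -5.4641, -2 + 2*sqrt(3) ≈ 1.4641

f''(x) = 6*(-x^3 - 6*x^2 + 24*x + 16)/(x^6 + 24*x^4 + 192*x^2 + 512)
Second-derivative test at each critical point:
  f''(-5.4641) = -0.0145 < 0 → local maximum
  f''(1.4641) = 0.2020 > 0 → local minimum

Critical points: x = -2*sqrt(3) - 2 ≈ -5.4641 (local maximum); x = -2 + 2*sqrt(3) ≈ 1.4641 (local minimum)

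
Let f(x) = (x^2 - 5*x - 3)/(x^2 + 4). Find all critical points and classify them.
f'(x) = (5*x^2 + 14*x - 20)/(x^4 + 8*x^2 + 16)

Solve f'(x) = 0:
  f'(x) = (5*x^2 + 14*x - 20)/(x^2 + 4)^2; the denominator is positive wherever f is defined, so f'(x) = 0 ⇔ 5*x^2 + 14*x - 20 = 0.
  5*x^2 + 14*x - 20 = 0 has no rational roots; quadratic formula: x = (-14 ± √596)/10.
  ⇒ x = -sqrt(149)/5 - 7/5 ≈ -3.8413, -7/5 + sqrt(149)/5 ≈ 1.0413

f''(x) = 2*(-5*x^3 - 21*x^2 + 60*x + 28)/(x^6 + 12*x^4 + 48*x^2 + 64)
Second-derivative test at each critical point:
  f''(-3.8413) = -0.0694 < 0 → local maximum
  f''(1.0413) = 0.9444 > 0 → local minimum

Critical points: x = -sqrt(149)/5 - 7/5 ≈ -3.8413 (local maximum); x = -7/5 + sqrt(149)/5 ≈ 1.0413 (local minimum)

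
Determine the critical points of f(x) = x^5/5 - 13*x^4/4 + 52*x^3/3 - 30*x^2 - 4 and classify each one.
f'(x) = x*(x^3 - 13*x^2 + 52*x - 60)

Solve f'(x) = 0:
  Factor: x^4 - 13*x^3 + 52*x^2 - 60*x = x*(x - 6)*(x - 5)*(x - 2) = 0.
  ⇒ x = 0, 2, 5, 6

f''(x) = 4*x^3 - 39*x^2 + 104*x - 60
Second-derivative test at each critical point:
  f''(0) = -60 < 0 → local maximum
  f''(2) = 24 > 0 → local minimum
  f''(5) = -15 < 0 → local maximum
  f''(6) = 24 > 0 → local minimum

Critical points: x = 0 (local maximum); x = 2 (local minimum); x = 5 (local maximum); x = 6 (local minimum)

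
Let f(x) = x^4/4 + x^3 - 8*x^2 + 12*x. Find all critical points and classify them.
f'(x) = x^3 + 3*x^2 - 16*x + 12

Solve f'(x) = 0:
  Factor: x^3 + 3*x^2 - 16*x + 12 = (x - 2)*(x - 1)*(x + 6) = 0.
  ⇒ x = -6, 1, 2

f''(x) = 3*x^2 + 6*x - 16
Second-derivative test at each critical point:
  f''(-6) = 56 > 0 → local minimum
  f''(1) = -7 < 0 → local maximum
  f''(2) = 8 > 0 → local minimum

Critical points: x = -6 (local minimum); x = 1 (local maximum); x = 2 (local minimum)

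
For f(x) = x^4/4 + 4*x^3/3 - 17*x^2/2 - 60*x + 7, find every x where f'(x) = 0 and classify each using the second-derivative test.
f'(x) = x^3 + 4*x^2 - 17*x - 60

Solve f'(x) = 0:
  Factor: x^3 + 4*x^2 - 17*x - 60 = (x - 4)*(x + 3)*(x + 5) = 0.
  ⇒ x = -5, -3, 4

f''(x) = 3*x^2 + 8*x - 17
Second-derivative test at each critical point:
  f''(-5) = 18 > 0 → local minimum
  f''(-3) = -14 < 0 → local maximum
  f''(4) = 63 > 0 → local minimum

Critical points: x = -5 (local minimum); x = -3 (local maximum); x = 4 (local minimum)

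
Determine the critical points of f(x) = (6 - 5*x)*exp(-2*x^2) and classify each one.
f'(x) = (4*x*(5*x - 6) - 5)*exp(-2*x^2)

Solve f'(x) = 0:
  f'(x) = (20*x^2 - 24*x - 5)·exp(-2*x^2) and exp(-2*x^2) > 0 for every x, so f'(x) = 0 ⇔ 20*x^2 - 24*x - 5 = 0.
  20*x^2 - 24*x - 5 = 0 has no rational roots; quadratic formula: x = (24 ± √976)/40.
  ⇒ x = 3/5 - sqrt(61)/10 ≈ -0.1810, 3/5 + sqrt(61)/10 ≈ 1.3810

f''(x) = 4*(4*x^2*(6 - 5*x) + 15*x - 6)*exp(-2*x^2)
Second-derivative test at each critical point:
  f''(-0.1810) = -29.2591 < 0 → local maximum
  f''(1.3810) = 0.6889 > 0 → local minimum

Critical points: x = 3/5 - sqrt(61)/10 ≈ -0.1810 (local maximum); x = 3/5 + sqrt(61)/10 ≈ 1.3810 (local minimum)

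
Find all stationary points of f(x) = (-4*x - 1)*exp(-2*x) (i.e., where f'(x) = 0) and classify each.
f'(x) = 2*(4*x - 1)*exp(-2*x)

Solve f'(x) = 0:
  f'(x) = (8*x - 2)·exp(-2*x) and exp(-2*x) > 0 for every x, so f'(x) = 0 ⇔ 8*x - 2 = 0.
  Factor: 8*x - 2 = 2*(4*x - 1) = 0.
  ⇒ x = 1/4

f''(x) = 4*(3 - 4*x)*exp(-2*x)
Second-derivative test at each critical point:
  f''(1/4) = 4.8522 > 0 → local minimum

Critical points: x = 1/4 (local minimum)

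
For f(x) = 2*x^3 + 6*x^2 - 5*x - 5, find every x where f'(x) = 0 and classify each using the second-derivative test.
f'(x) = 6*x^2 + 12*x - 5

Solve f'(x) = 0:
  6*x^2 + 12*x - 5 = 0 has no rational roots; quadratic formula: x = (-12 ± √264)/12.
  ⇒ x = -sqrt(66)/6 - 1 ≈ -2.3540, -1 + sqrt(66)/6 ≈ 0.3540

f''(x) = 12*x + 12
Second-derivative test at each critical point:
  f''(-2.3540) = -16.2481 < 0 → local maximum
  f''(0.3540) = 16.2481 > 0 → local minimum

Critical points: x = -sqrt(66)/6 - 1 ≈ -2.3540 (local maximum); x = -1 + sqrt(66)/6 ≈ 0.3540 (local minimum)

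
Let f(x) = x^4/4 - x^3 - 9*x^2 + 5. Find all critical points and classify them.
f'(x) = x*(x^2 - 3*x - 18)

Solve f'(x) = 0:
  Factor: x^3 - 3*x^2 - 18*x = x*(x - 6)*(x + 3) = 0.
  ⇒ x = -3, 0, 6

f''(x) = 3*x^2 - 6*x - 18
Second-derivative test at each critical point:
  f''(-3) = 27 > 0 → local minimum
  f''(0) = -18 < 0 → local maximum
  f''(6) = 54 > 0 → local minimum

Critical points: x = -3 (local minimum); x = 0 (local maximum); x = 6 (local minimum)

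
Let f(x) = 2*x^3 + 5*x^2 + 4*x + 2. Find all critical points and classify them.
f'(x) = 6*x^2 + 10*x + 4

Solve f'(x) = 0:
  Factor: 6*x^2 + 10*x + 4 = 2*(x + 1)*(3*x + 2) = 0.
  ⇒ x = -1, -2/3

f''(x) = 12*x + 10
Second-derivative test at each critical point:
  f''(-1) = -2 < 0 → local maximum
  f''(-2/3) = 2 > 0 → local minimum

Critical points: x = -1 (local maximum); x = -2/3 (local minimum)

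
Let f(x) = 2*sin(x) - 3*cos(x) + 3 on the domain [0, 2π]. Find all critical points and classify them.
f'(x) = 3*sin(x) + 2*cos(x)

Solve f'(x) = 0 on [0, 2π]:
  f'(x) = 0 ⇔ 2*cos(x) = -3*sin(x) ⇔ tan(x) = -2/3, i.e. x = arctan(-2/3) + nπ; keep the solutions lying in [0, 2π].
  ⇒ x = pi - atan(2/3) ≈ 2.5536, -atan(2/3) + 2*pi ≈ 5.6952

f''(x) = -2*sin(x) + 3*cos(x)
Second-derivative test at each critical point:
  f''(2.5536) = -3.6056 < 0 → local maximum
  f''(5.6952) = 3.6056 > 0 → local minimum

Critical points: x = pi - atan(2/3) ≈ 2.5536 (local maximum); x = -atan(2/3) + 2*pi ≈ 5.6952 (local minimum)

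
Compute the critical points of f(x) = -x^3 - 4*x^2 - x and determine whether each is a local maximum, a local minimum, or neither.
f'(x) = -3*x^2 - 8*x - 1

Solve f'(x) = 0:
  3*x^2 + 8*x + 1 = 0 has no rational roots; quadratic formula: x = (-8 ± √52)/6.
  ⇒ x = -4/3 - sqrt(13)/3 ≈ -2.5352, -4/3 + sqrt(13)/3 ≈ -0.1315

f''(x) = -6*x - 8
Second-derivative test at each critical point:
  f''(-2.5352) = 7.2111 > 0 → local minimum
  f''(-0.1315) = -7.2111 < 0 → local maximum

Critical points: x = -4/3 - sqrt(13)/3 ≈ -2.5352 (local minimum); x = -4/3 + sqrt(13)/3 ≈ -0.1315 (local maximum)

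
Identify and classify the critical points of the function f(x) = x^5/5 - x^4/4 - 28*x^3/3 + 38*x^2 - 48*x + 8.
f'(x) = x^4 - x^3 - 28*x^2 + 76*x - 48

Solve f'(x) = 0:
  Factor: x^4 - x^3 - 28*x^2 + 76*x - 48 = (x - 4)*(x - 2)*(x - 1)*(x + 6) = 0.
  ⇒ x = -6, 1, 2, 4

f''(x) = 4*x^3 - 3*x^2 - 56*x + 76
Second-derivative test at each critical point:
  f''(-6) = -560 < 0 → local maximum
  f''(1) = 21 > 0 → local minimum
  f''(2) = -16 < 0 → local maximum
  f''(4) = 60 > 0 → local minimum

Critical points: x = -6 (local maximum); x = 1 (local minimum); x = 2 (local maximum); x = 4 (local minimum)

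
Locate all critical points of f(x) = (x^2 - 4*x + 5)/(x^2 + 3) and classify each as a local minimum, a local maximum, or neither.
f'(x) = 4*(x^2 - x - 3)/(x^4 + 6*x^2 + 9)

Solve f'(x) = 0:
  f'(x) = 4*(x^2 - x - 3)/(x^2 + 3)^2; the denominator is positive wherever f is defined, so f'(x) = 0 ⇔ 4*x^2 - 4*x - 12 = 0.
  Factor: 4*x^2 - 4*x - 12 = 4*(x^2 - x - 3); x^2 - x - 3 = 0 has no rational roots; quadratic formula: x = (1 ± √13)/2.
  ⇒ x = 1/2 - sqrt(13)/2 ≈ -1.3028, 1/2 + sqrt(13)/2 ≈ 2.3028

f''(x) = 4*(-2*x^3 + 3*x^2 + 18*x - 3)/(x^6 + 9*x^4 + 27*x^2 + 27)
Second-derivative test at each critical point:
  f''(-1.3028) = -0.6537 < 0 → local maximum
  f''(2.3028) = 0.2092 > 0 → local minimum

Critical points: x = 1/2 - sqrt(13)/2 ≈ -1.3028 (local maximum); x = 1/2 + sqrt(13)/2 ≈ 2.3028 (local minimum)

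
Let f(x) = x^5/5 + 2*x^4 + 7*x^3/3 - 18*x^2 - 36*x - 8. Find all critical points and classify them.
f'(x) = x^4 + 8*x^3 + 7*x^2 - 36*x - 36

Solve f'(x) = 0:
  Factor: x^4 + 8*x^3 + 7*x^2 - 36*x - 36 = (x - 2)*(x + 1)*(x + 3)*(x + 6) = 0.
  ⇒ x = -6, -3, -1, 2

f''(x) = 4*x^3 + 24*x^2 + 14*x - 36
Second-derivative test at each critical point:
  f''(-6) = -120 < 0 → local maximum
  f''(-3) = 30 > 0 → local minimum
  f''(-1) = -30 < 0 → local maximum
  f''(2) = 120 > 0 → local minimum

Critical points: x = -6 (local maximum); x = -3 (local minimum); x = -1 (local maximum); x = 2 (local minimum)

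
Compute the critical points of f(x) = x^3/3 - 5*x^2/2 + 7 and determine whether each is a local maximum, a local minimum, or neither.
f'(x) = x*(x - 5)

Solve f'(x) = 0:
  Factor: x^2 - 5*x = x*(x - 5) = 0.
  ⇒ x = 0, 5

f''(x) = 2*x - 5
Second-derivative test at each critical point:
  f''(0) = -5 < 0 → local maximum
  f''(5) = 5 > 0 → local minimum

Critical points: x = 0 (local maximum); x = 5 (local minimum)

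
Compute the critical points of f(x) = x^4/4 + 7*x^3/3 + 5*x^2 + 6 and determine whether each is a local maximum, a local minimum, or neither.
f'(x) = x*(x^2 + 7*x + 10)

Solve f'(x) = 0:
  Factor: x^3 + 7*x^2 + 10*x = x*(x + 2)*(x + 5) = 0.
  ⇒ x = -5, -2, 0

f''(x) = 3*x^2 + 14*x + 10
Second-derivative test at each critical point:
  f''(-5) = 15 > 0 → local minimum
  f''(-2) = -6 < 0 → local maximum
  f''(0) = 10 > 0 → local minimum

Critical points: x = -5 (local minimum); x = -2 (local maximum); x = 0 (local minimum)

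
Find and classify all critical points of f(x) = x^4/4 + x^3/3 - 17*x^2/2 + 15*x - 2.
f'(x) = x^3 + x^2 - 17*x + 15

Solve f'(x) = 0:
  Factor: x^3 + x^2 - 17*x + 15 = (x - 3)*(x - 1)*(x + 5) = 0.
  ⇒ x = -5, 1, 3

f''(x) = 3*x^2 + 2*x - 17
Second-derivative test at each critical point:
  f''(-5) = 48 > 0 → local minimum
  f''(1) = -12 < 0 → local maximum
  f''(3) = 16 > 0 → local minimum

Critical points: x = -5 (local minimum); x = 1 (local maximum); x = 3 (local minimum)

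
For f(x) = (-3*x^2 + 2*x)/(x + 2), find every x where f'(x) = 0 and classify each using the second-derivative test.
f'(x) = (-3*x^2 - 12*x + 4)/(x^2 + 4*x + 4)

Solve f'(x) = 0:
  f'(x) = -(3*x^2 + 12*x - 4)/(x + 2)^2; the denominator is positive wherever f is defined, so f'(x) = 0 ⇔ -3*x^2 - 12*x + 4 = 0.
  3*x^2 + 12*x - 4 = 0 has no rational roots; quadratic formula: x = (-12 ± √192)/6.
  ⇒ x = -4*sqrt(3)/3 - 2 ≈ -4.3094, -2 + 4*sqrt(3)/3 ≈ 0.3094

f''(x) = -32/(x^3 + 6*x^2 + 12*x + 8)
Second-derivative test at each critical point:
  f''(-4.3094) = 2.5981 > 0 → local minimum
  f''(0.3094) = -2.5981 < 0 → local maximum

Critical points: x = -4*sqrt(3)/3 - 2 ≈ -4.3094 (local minimum); x = -2 + 4*sqrt(3)/3 ≈ 0.3094 (local maximum)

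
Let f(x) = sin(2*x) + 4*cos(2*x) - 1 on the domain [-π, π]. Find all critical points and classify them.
f'(x) = -8*sin(2*x) + 2*cos(2*x)

Solve f'(x) = 0 on [-π, π]:
  f'(x) = 0 ⇔ cos(2*x) = 4*sin(2*x) ⇔ tan(2*x) = 1/4, i.e. 2*x = arctan(1/4) + nπ; keep the solutions lying in [-π, π].
  ⇒ x = -pi + atan(1/4)/2 ≈ -3.0191, -pi/2 + atan(1/4)/2 ≈ -1.4483, atan(1/4)/2 ≈ 0.1225, atan(1/4)/2 + pi/2 ≈ 1.6933

f''(x) = -4*sin(2*x) - 16*cos(2*x)
Second-derivative test at each critical point:
  f''(-3.0191) = -16.4924 < 0 → local maximum
  f''(-1.4483) = 16.4924 > 0 → local minimum
  f''(0.1225) = -16.4924 < 0 → local maximum
  f''(1.6933) = 16.4924 > 0 → local minimum

Critical points: x = -pi + atan(1/4)/2 ≈ -3.0191 (local maximum); x = -pi/2 + atan(1/4)/2 ≈ -1.4483 (local minimum); x = atan(1/4)/2 ≈ 0.1225 (local maximum); x = atan(1/4)/2 + pi/2 ≈ 1.6933 (local minimum)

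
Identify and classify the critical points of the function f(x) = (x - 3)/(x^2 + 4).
f'(x) = (x^2 - 2*x*(x - 3) + 4)/(x^2 + 4)^2

Solve f'(x) = 0:
  f'(x) = -(x^2 - 6*x - 4)/(x^2 + 4)^2; the denominator is positive wherever f is defined, so f'(x) = 0 ⇔ -x^2 + 6*x + 4 = 0.
  x^2 - 6*x - 4 = 0 has no rational roots; quadratic formula: x = (6 ± √52)/2.
  ⇒ x = 3 - sqrt(13) ≈ -0.6056, 3 + sqrt(13) ≈ 6.6056

f''(x) = 2*(4*x^2*(x - 3) + 3*(1 - x)*(x^2 + 4))/(x^2 + 4)^3
Second-derivative test at each critical point:
  f''(-0.6056) = 0.3782 > 0 → local minimum
  f''(6.6056) = -0.0032 < 0 → local maximum

Critical points: x = 3 - sqrt(13) ≈ -0.6056 (local minimum); x = 3 + sqrt(13) ≈ 6.6056 (local maximum)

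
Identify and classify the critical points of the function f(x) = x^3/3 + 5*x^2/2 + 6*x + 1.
f'(x) = x^2 + 5*x + 6

Solve f'(x) = 0:
  Factor: x^2 + 5*x + 6 = (x + 2)*(x + 3) = 0.
  ⇒ x = -3, -2

f''(x) = 2*x + 5
Second-derivative test at each critical point:
  f''(-3) = -1 < 0 → local maximum
  f''(-2) = 1 > 0 → local minimum

Critical points: x = -3 (local maximum); x = -2 (local minimum)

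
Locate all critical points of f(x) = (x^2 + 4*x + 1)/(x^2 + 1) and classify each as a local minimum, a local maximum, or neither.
f'(x) = 4*(1 - x^2)/(x^4 + 2*x^2 + 1)

Solve f'(x) = 0:
  f'(x) = -4*(x - 1)*(x + 1)/(x^2 + 1)^2; the denominator is positive wherever f is defined, so f'(x) = 0 ⇔ 4 - 4*x^2 = 0.
  Factor: 4 - 4*x^2 = -4*(x - 1)*(x + 1) = 0.
  ⇒ x = -1, 1

f''(x) = 8*x*(x^2 - 3)/(x^6 + 3*x^4 + 3*x^2 + 1)
Second-derivative test at each critical point:
  f''(-1) = 2 > 0 → local minimum
  f''(1) = -2 < 0 → local maximum

Critical points: x = -1 (local minimum); x = 1 (local maximum)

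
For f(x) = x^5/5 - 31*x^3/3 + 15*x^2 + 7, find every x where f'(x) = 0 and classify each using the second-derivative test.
f'(x) = x*(x^3 - 31*x + 30)

Solve f'(x) = 0:
  Factor: x^4 - 31*x^2 + 30*x = x*(x - 5)*(x - 1)*(x + 6) = 0.
  ⇒ x = -6, 0, 1, 5

f''(x) = 4*x^3 - 62*x + 30
Second-derivative test at each critical point:
  f''(-6) = -462 < 0 → local maximum
  f''(0) = 30 > 0 → local minimum
  f''(1) = -28 < 0 → local maximum
  f''(5) = 220 > 0 → local minimum

Critical points: x = -6 (local maximum); x = 0 (local minimum); x = 1 (local maximum); x = 5 (local minimum)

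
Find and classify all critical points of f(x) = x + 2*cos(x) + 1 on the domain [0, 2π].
f'(x) = 1 - 2*sin(x)

Solve f'(x) = 0 on [0, 2π]:
  f'(x) = 0 ⇔ sin(x) = 1/2, i.e. x = arcsin(1/2) + 2nπ or x = π − arcsin(1/2) + 2nπ; keep the solutions lying in [0, 2π].
  ⇒ x = pi/6 ≈ 0.5236, 5*pi/6 ≈ 2.6180

f''(x) = -2*cos(x)
Second-derivative test at each critical point:
  f''(0.5236) = -1.7321 < 0 → local maximum
  f''(2.6180) = 1.7321 > 0 → local minimum

Critical points: x = pi/6 ≈ 0.5236 (local maximum); x = 5*pi/6 ≈ 2.6180 (local minimum)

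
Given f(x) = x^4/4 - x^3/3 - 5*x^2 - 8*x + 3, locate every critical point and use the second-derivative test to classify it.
f'(x) = x^3 - x^2 - 10*x - 8

Solve f'(x) = 0:
  Factor: x^3 - x^2 - 10*x - 8 = (x - 4)*(x + 1)*(x + 2) = 0.
  ⇒ x = -2, -1, 4

f''(x) = 3*x^2 - 2*x - 10
Second-derivative test at each critical point:
  f''(-2) = 6 > 0 → local minimum
  f''(-1) = -5 < 0 → local maximum
  f''(4) = 30 > 0 → local minimum

Critical points: x = -2 (local minimum); x = -1 (local maximum); x = 4 (local minimum)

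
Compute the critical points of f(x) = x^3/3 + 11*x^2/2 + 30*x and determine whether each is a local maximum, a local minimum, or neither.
f'(x) = x^2 + 11*x + 30

Solve f'(x) = 0:
  Factor: x^2 + 11*x + 30 = (x + 5)*(x + 6) = 0.
  ⇒ x = -6, -5

f''(x) = 2*x + 11
Second-derivative test at each critical point:
  f''(-6) = -1 < 0 → local maximum
  f''(-5) = 1 > 0 → local minimum

Critical points: x = -6 (local maximum); x = -5 (local minimum)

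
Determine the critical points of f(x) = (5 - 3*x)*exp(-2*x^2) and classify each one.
f'(x) = (4*x*(3*x - 5) - 3)*exp(-2*x^2)

Solve f'(x) = 0:
  f'(x) = (12*x^2 - 20*x - 3)·exp(-2*x^2) and exp(-2*x^2) > 0 for every x, so f'(x) = 0 ⇔ 12*x^2 - 20*x - 3 = 0.
  12*x^2 - 20*x - 3 = 0 has no rational roots; quadratic formula: x = (20 ± √544)/24.
  ⇒ x = 5/6 - sqrt(34)/6 ≈ -0.1385, 5/6 + sqrt(34)/6 ≈ 1.8052

f''(x) = 4*(4*x^2*(5 - 3*x) + 9*x - 5)*exp(-2*x^2)
Second-derivative test at each critical point:
  f''(-0.1385) = -22.4460 < 0 → local maximum
  f''(1.8052) = 0.0345 > 0 → local minimum

Critical points: x = 5/6 - sqrt(34)/6 ≈ -0.1385 (local maximum); x = 5/6 + sqrt(34)/6 ≈ 1.8052 (local minimum)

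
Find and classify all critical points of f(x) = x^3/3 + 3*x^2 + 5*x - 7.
f'(x) = x^2 + 6*x + 5

Solve f'(x) = 0:
  Factor: x^2 + 6*x + 5 = (x + 1)*(x + 5) = 0.
  ⇒ x = -5, -1

f''(x) = 2*x + 6
Second-derivative test at each critical point:
  f''(-5) = -4 < 0 → local maximum
  f''(-1) = 4 > 0 → local minimum

Critical points: x = -5 (local maximum); x = -1 (local minimum)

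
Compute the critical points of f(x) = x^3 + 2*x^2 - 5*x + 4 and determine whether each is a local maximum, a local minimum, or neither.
f'(x) = 3*x^2 + 4*x - 5

Solve f'(x) = 0:
  3*x^2 + 4*x - 5 = 0 has no rational roots; quadratic formula: x = (-4 ± √76)/6.
  ⇒ x = -sqrt(19)/3 - 2/3 ≈ -2.1196, -2/3 + sqrt(19)/3 ≈ 0.7863

f''(x) = 6*x + 4
Second-derivative test at each critical point:
  f''(-2.1196) = -8.7178 < 0 → local maximum
  f''(0.7863) = 8.7178 > 0 → local minimum

Critical points: x = -sqrt(19)/3 - 2/3 ≈ -2.1196 (local maximum); x = -2/3 + sqrt(19)/3 ≈ 0.7863 (local minimum)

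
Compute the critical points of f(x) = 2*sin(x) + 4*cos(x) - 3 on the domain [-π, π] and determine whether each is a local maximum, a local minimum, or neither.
f'(x) = -4*sin(x) + 2*cos(x)

Solve f'(x) = 0 on [-π, π]:
  f'(x) = 0 ⇔ 2*cos(x) = 4*sin(x) ⇔ tan(x) = 1/2, i.e. x = arctan(1/2) + nπ; keep the solutions lying in [-π, π].
  ⇒ x = -pi + atan(1/2) ≈ -2.6779, atan(1/2) ≈ 0.4636

f''(x) = -2*sin(x) - 4*cos(x)
Second-derivative test at each critical point:
  f''(-2.6779) = 4.4721 > 0 → local minimum
  f''(0.4636) = -4.4721 < 0 → local maximum

Critical points: x = -pi + atan(1/2) ≈ -2.6779 (local minimum); x = atan(1/2) ≈ 0.4636 (local maximum)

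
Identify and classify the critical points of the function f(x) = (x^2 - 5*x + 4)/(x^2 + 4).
f'(x) = 5*(x^2 - 4)/(x^4 + 8*x^2 + 16)

Solve f'(x) = 0:
  f'(x) = 5*(x - 2)*(x + 2)/(x^2 + 4)^2; the denominator is positive wherever f is defined, so f'(x) = 0 ⇔ 5*x^2 - 20 = 0.
  Factor: 5*x^2 - 20 = 5*(x - 2)*(x + 2) = 0.
  ⇒ x = -2, 2

f''(x) = 10*x*(12 - x^2)/(x^6 + 12*x^4 + 48*x^2 + 64)
Second-derivative test at each critical point:
  f''(-2) = -5/16 < 0 → local maximum
  f''(2) = 5/16 > 0 → local minimum

Critical points: x = -2 (local maximum); x = 2 (local minimum)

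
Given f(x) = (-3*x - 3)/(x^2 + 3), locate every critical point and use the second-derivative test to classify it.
f'(x) = 3*(-x^2 + 2*x*(x + 1) - 3)/(x^2 + 3)^2

Solve f'(x) = 0:
  f'(x) = 3*(x - 1)*(x + 3)/(x^2 + 3)^2; the denominator is positive wherever f is defined, so f'(x) = 0 ⇔ 3*x^2 + 6*x - 9 = 0.
  Factor: 3*x^2 + 6*x - 9 = 3*(x - 1)*(x + 3) = 0.
  ⇒ x = -3, 1

f''(x) = 6*(-4*x^2*(x + 1) + (3*x + 1)*(x^2 + 3))/(x^2 + 3)^3
Second-derivative test at each critical point:
  f''(-3) = -1/12 < 0 → local maximum
  f''(1) = 3/4 > 0 → local minimum

Critical points: x = -3 (local maximum); x = 1 (local minimum)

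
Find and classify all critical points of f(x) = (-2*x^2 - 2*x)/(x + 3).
f'(x) = 2*(-x^2 - 6*x - 3)/(x^2 + 6*x + 9)

Solve f'(x) = 0:
  f'(x) = -2*(x^2 + 6*x + 3)/(x + 3)^2; the denominator is positive wherever f is defined, so f'(x) = 0 ⇔ -2*x^2 - 12*x - 6 = 0.
  Factor: -2*x^2 - 12*x - 6 = -2*(x^2 + 6*x + 3); x^2 + 6*x + 3 = 0 has no rational roots; quadratic formula: x = (-6 ± √24)/2.
  ⇒ x = -3 - sqrt(6) ≈ -5.4495, -3 + sqrt(6) ≈ -0.5505

f''(x) = -24/(x^3 + 9*x^2 + 27*x + 27)
Second-derivative test at each critical point:
  f''(-5.4495) = 1.6330 > 0 → local minimum
  f''(-0.5505) = -1.6330 < 0 → local maximum

Critical points: x = -3 - sqrt(6) ≈ -5.4495 (local minimum); x = -3 + sqrt(6) ≈ -0.5505 (local maximum)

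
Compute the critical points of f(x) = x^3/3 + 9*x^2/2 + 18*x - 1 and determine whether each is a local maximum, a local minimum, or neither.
f'(x) = x^2 + 9*x + 18

Solve f'(x) = 0:
  Factor: x^2 + 9*x + 18 = (x + 3)*(x + 6) = 0.
  ⇒ x = -6, -3

f''(x) = 2*x + 9
Second-derivative test at each critical point:
  f''(-6) = -3 < 0 → local maximum
  f''(-3) = 3 > 0 → local minimum

Critical points: x = -6 (local maximum); x = -3 (local minimum)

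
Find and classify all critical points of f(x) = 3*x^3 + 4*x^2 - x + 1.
f'(x) = 9*x^2 + 8*x - 1

Solve f'(x) = 0:
  Factor: 9*x^2 + 8*x - 1 = (x + 1)*(9*x - 1) = 0.
  ⇒ x = -1, 1/9

f''(x) = 18*x + 8
Second-derivative test at each critical point:
  f''(-1) = -10 < 0 → local maximum
  f''(1/9) = 10 > 0 → local minimum

Critical points: x = -1 (local maximum); x = 1/9 (local minimum)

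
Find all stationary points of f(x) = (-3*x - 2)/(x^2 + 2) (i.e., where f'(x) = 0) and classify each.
f'(x) = (3*x^2 + 4*x - 6)/(x^4 + 4*x^2 + 4)

Solve f'(x) = 0:
  f'(x) = (3*x^2 + 4*x - 6)/(x^2 + 2)^2; the denominator is positive wherever f is defined, so f'(x) = 0 ⇔ 3*x^2 + 4*x - 6 = 0.
  3*x^2 + 4*x - 6 = 0 has no rational roots; quadratic formula: x = (-4 ± √88)/6.
  ⇒ x = -sqrt(22)/3 - 2/3 ≈ -2.2301, -2/3 + sqrt(22)/3 ≈ 0.8968

f''(x) = 2*(-4*x^2*(3*x + 2) + (9*x + 2)*(x^2 + 2))/(x^2 + 2)^3
Second-derivative test at each critical point:
  f''(-2.2301) = -0.1929 < 0 → local maximum
  f''(0.8968) = 1.1929 > 0 → local minimum

Critical points: x = -sqrt(22)/3 - 2/3 ≈ -2.2301 (local maximum); x = -2/3 + sqrt(22)/3 ≈ 0.8968 (local minimum)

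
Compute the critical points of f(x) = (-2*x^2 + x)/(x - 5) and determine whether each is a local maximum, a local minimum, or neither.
f'(x) = (-2*x^2 + 20*x - 5)/(x^2 - 10*x + 25)

Solve f'(x) = 0:
  f'(x) = -(2*x^2 - 20*x + 5)/(x - 5)^2; the denominator is positive wherever f is defined, so f'(x) = 0 ⇔ -2*x^2 + 20*x - 5 = 0.
  2*x^2 - 20*x + 5 = 0 has no rational roots; quadratic formula: x = (20 ± √360)/4.
  ⇒ x = 5 - 3*sqrt(10)/2 ≈ 0.2566, 3*sqrt(10)/2 + 5 ≈ 9.7434

f''(x) = -90/(x^3 - 15*x^2 + 75*x - 125)
Second-derivative test at each critical point:
  f''(0.2566) = 0.8433 > 0 → local minimum
  f''(9.7434) = -0.8433 < 0 → local maximum

Critical points: x = 5 - 3*sqrt(10)/2 ≈ 0.2566 (local minimum); x = 3*sqrt(10)/2 + 5 ≈ 9.7434 (local maximum)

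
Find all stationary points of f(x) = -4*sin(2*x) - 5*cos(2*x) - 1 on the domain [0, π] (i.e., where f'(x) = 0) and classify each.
f'(x) = 10*sin(2*x) - 8*cos(2*x)

Solve f'(x) = 0 on [0, π]:
  f'(x) = 0 ⇔ -4*cos(2*x) = -5*sin(2*x) ⇔ tan(2*x) = 4/5, i.e. 2*x = arctan(4/5) + nπ; keep the solutions lying in [0, π].
  ⇒ x = atan(4/5)/2 ≈ 0.3374, atan(4/5)/2 + pi/2 ≈ 1.9082

f''(x) = 16*sin(2*x) + 20*cos(2*x)
Second-derivative test at each critical point:
  f''(0.3374) = 25.6125 > 0 → local minimum
  f''(1.9082) = -25.6125 < 0 → local maximum

Critical points: x = atan(4/5)/2 ≈ 0.3374 (local minimum); x = atan(4/5)/2 + pi/2 ≈ 1.9082 (local maximum)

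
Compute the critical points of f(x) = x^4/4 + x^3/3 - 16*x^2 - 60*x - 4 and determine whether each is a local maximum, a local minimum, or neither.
f'(x) = x^3 + x^2 - 32*x - 60

Solve f'(x) = 0:
  Factor: x^3 + x^2 - 32*x - 60 = (x - 6)*(x + 2)*(x + 5) = 0.
  ⇒ x = -5, -2, 6

f''(x) = 3*x^2 + 2*x - 32
Second-derivative test at each critical point:
  f''(-5) = 33 > 0 → local minimum
  f''(-2) = -24 < 0 → local maximum
  f''(6) = 88 > 0 → local minimum

Critical points: x = -5 (local minimum); x = -2 (local maximum); x = 6 (local minimum)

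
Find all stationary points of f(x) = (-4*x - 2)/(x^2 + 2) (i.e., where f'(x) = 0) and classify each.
f'(x) = 4*(x^2 + x - 2)/(x^4 + 4*x^2 + 4)

Solve f'(x) = 0:
  f'(x) = 4*(x - 1)*(x + 2)/(x^2 + 2)^2; the denominator is positive wherever f is defined, so f'(x) = 0 ⇔ 4*x^2 + 4*x - 8 = 0.
  Factor: 4*x^2 + 4*x - 8 = 4*(x - 1)*(x + 2) = 0.
  ⇒ x = -2, 1

f''(x) = 4*(-4*x^2*(2*x + 1) + (6*x + 1)*(x^2 + 2))/(x^2 + 2)^3
Second-derivative test at each critical point:
  f''(-2) = -1/3 < 0 → local maximum
  f''(1) = 4/3 > 0 → local minimum

Critical points: x = -2 (local maximum); x = 1 (local minimum)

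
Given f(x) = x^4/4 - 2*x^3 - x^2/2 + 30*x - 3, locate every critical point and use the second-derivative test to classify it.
f'(x) = x^3 - 6*x^2 - x + 30

Solve f'(x) = 0:
  Factor: x^3 - 6*x^2 - x + 30 = (x - 5)*(x - 3)*(x + 2) = 0.
  ⇒ x = -2, 3, 5

f''(x) = 3*x^2 - 12*x - 1
Second-derivative test at each critical point:
  f''(-2) = 35 > 0 → local minimum
  f''(3) = -10 < 0 → local maximum
  f''(5) = 14 > 0 → local minimum

Critical points: x = -2 (local minimum); x = 3 (local maximum); x = 5 (local minimum)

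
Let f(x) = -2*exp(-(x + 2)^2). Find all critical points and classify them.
f'(x) = 4*(x + 2)*exp(-(x + 2)^2)

Solve f'(x) = 0:
  f'(x) = (4*x + 8)·exp(-(x + 2)^2) and exp(-(x + 2)^2) > 0 for every x, so f'(x) = 0 ⇔ 4*x + 8 = 0.
  Factor: 4*x + 8 = 4*(x + 2) = 0.
  ⇒ x = -2

f''(x) = 4*(1 - 2*(x + 2)^2)*exp(-(x + 2)^2)
Second-derivative test at each critical point:
  f''(-2) = 4 > 0 → local minimum

Critical points: x = -2 (local minimum)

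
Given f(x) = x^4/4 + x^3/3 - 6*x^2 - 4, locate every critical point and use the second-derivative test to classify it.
f'(x) = x*(x^2 + x - 12)

Solve f'(x) = 0:
  Factor: x^3 + x^2 - 12*x = x*(x - 3)*(x + 4) = 0.
  ⇒ x = -4, 0, 3

f''(x) = 3*x^2 + 2*x - 12
Second-derivative test at each critical point:
  f''(-4) = 28 > 0 → local minimum
  f''(0) = -12 < 0 → local maximum
  f''(3) = 21 > 0 → local minimum

Critical points: x = -4 (local minimum); x = 0 (local maximum); x = 3 (local minimum)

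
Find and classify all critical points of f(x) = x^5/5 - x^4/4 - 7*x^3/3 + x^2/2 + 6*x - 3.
f'(x) = x^4 - x^3 - 7*x^2 + x + 6

Solve f'(x) = 0:
  Factor: x^4 - x^3 - 7*x^2 + x + 6 = (x - 3)*(x - 1)*(x + 1)*(x + 2) = 0.
  ⇒ x = -2, -1, 1, 3

f''(x) = 4*x^3 - 3*x^2 - 14*x + 1
Second-derivative test at each critical point:
  f''(-2) = -15 < 0 → local maximum
  f''(-1) = 8 > 0 → local minimum
  f''(1) = -12 < 0 → local maximum
  f''(3) = 40 > 0 → local minimum

Critical points: x = -2 (local maximum); x = -1 (local minimum); x = 1 (local maximum); x = 3 (local minimum)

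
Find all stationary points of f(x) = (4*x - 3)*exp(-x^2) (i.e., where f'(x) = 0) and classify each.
f'(x) = 2*(-x*(4*x - 3) + 2)*exp(-x^2)

Solve f'(x) = 0:
  f'(x) = (-8*x^2 + 6*x + 4)·exp(-x^2) and exp(-x^2) > 0 for every x, so f'(x) = 0 ⇔ -8*x^2 + 6*x + 4 = 0.
  Factor: -8*x^2 + 6*x + 4 = -2*(4*x^2 - 3*x - 2); 4*x^2 - 3*x - 2 = 0 has no rational roots; quadratic formula: x = (3 ± √41)/8.
  ⇒ x = 3/8 - sqrt(41)/8 ≈ -0.4254, 3/8 + sqrt(41)/8 ≈ 1.1754

f''(x) = 2*(2*x^2*(4*x - 3) - 12*x + 3)*exp(-x^2)
Second-derivative test at each critical point:
  f''(-0.4254) = 10.6864 > 0 → local minimum
  f''(1.1754) = -3.2168 < 0 → local maximum

Critical points: x = 3/8 - sqrt(41)/8 ≈ -0.4254 (local minimum); x = 3/8 + sqrt(41)/8 ≈ 1.1754 (local maximum)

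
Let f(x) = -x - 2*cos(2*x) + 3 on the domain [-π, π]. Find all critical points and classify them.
f'(x) = 4*sin(2*x) - 1

Solve f'(x) = 0 on [-π, π]:
  f'(x) = 0 ⇔ sin(2*x) = 1/4, i.e. 2*x = arcsin(1/4) + 2nπ or 2*x = π − arcsin(1/4) + 2nπ; keep the solutions lying in [-π, π].
  ⇒ x = -pi + asin(1/4)/2 ≈ -3.0153, -pi/2 - asin(1/4)/2 ≈ -1.6971, asin(1/4)/2 ≈ 0.1263, -asin(1/4)/2 + pi/2 ≈ 1.4445

f''(x) = 8*cos(2*x)
Second-derivative test at each critical point:
  f''(-3.0153) = 7.7460 > 0 → local minimum
  f''(-1.6971) = -7.7460 < 0 → local maximum
  f''(0.1263) = 7.7460 > 0 → local minimum
  f''(1.4445) = -7.7460 < 0 → local maximum

Critical points: x = -pi + asin(1/4)/2 ≈ -3.0153 (local minimum); x = -pi/2 - asin(1/4)/2 ≈ -1.6971 (local maximum); x = asin(1/4)/2 ≈ 0.1263 (local minimum); x = -asin(1/4)/2 + pi/2 ≈ 1.4445 (local maximum)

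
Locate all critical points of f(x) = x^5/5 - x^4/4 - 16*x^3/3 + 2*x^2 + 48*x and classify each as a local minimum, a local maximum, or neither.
f'(x) = x^4 - x^3 - 16*x^2 + 4*x + 48

Solve f'(x) = 0:
  Factor: x^4 - x^3 - 16*x^2 + 4*x + 48 = (x - 4)*(x - 2)*(x + 2)*(x + 3) = 0.
  ⇒ x = -3, -2, 2, 4

f''(x) = 4*x^3 - 3*x^2 - 32*x + 4
Second-derivative test at each critical point:
  f''(-3) = -35 < 0 → local maximum
  f''(-2) = 24 > 0 → local minimum
  f''(2) = -40 < 0 → local maximum
  f''(4) = 84 > 0 → local minimum

Critical points: x = -3 (local maximum); x = -2 (local minimum); x = 2 (local maximum); x = 4 (local minimum)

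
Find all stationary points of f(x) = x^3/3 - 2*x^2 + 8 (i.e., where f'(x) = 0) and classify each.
f'(x) = x*(x - 4)

Solve f'(x) = 0:
  Factor: x^2 - 4*x = x*(x - 4) = 0.
  ⇒ x = 0, 4

f''(x) = 2*x - 4
Second-derivative test at each critical point:
  f''(0) = -4 < 0 → local maximum
  f''(4) = 4 > 0 → local minimum

Critical points: x = 0 (local maximum); x = 4 (local minimum)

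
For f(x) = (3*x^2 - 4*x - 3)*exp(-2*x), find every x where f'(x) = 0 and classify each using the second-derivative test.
f'(x) = 2*(-3*x^2 + 7*x + 1)*exp(-2*x)

Solve f'(x) = 0:
  f'(x) = (-6*x^2 + 14*x + 2)·exp(-2*x) and exp(-2*x) > 0 for every x, so f'(x) = 0 ⇔ -6*x^2 + 14*x + 2 = 0.
  Factor: -6*x^2 + 14*x + 2 = -2*(3*x^2 - 7*x - 1); 3*x^2 - 7*x - 1 = 0 has no rational roots; quadratic formula: x = (7 ± √61)/6.
  ⇒ x = 7/6 - sqrt(61)/6 ≈ -0.1350, 7/6 + sqrt(61)/6 ≈ 2.4684

f''(x) = 2*(6*x^2 - 20*x + 5)*exp(-2*x)
Second-derivative test at each critical point:
  f''(-0.1350) = 20.4640 > 0 → local minimum
  f''(2.4684) = -0.1121 < 0 → local maximum

Critical points: x = 7/6 - sqrt(61)/6 ≈ -0.1350 (local minimum); x = 7/6 + sqrt(61)/6 ≈ 2.4684 (local maximum)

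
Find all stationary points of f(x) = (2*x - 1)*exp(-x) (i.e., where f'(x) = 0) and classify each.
f'(x) = (3 - 2*x)*exp(-x)

Solve f'(x) = 0:
  f'(x) = (3 - 2*x)·exp(-x) and exp(-x) > 0 for every x, so f'(x) = 0 ⇔ 3 - 2*x = 0.
  3 - 2*x = 0.
  ⇒ x = 3/2

f''(x) = (2*x - 5)*exp(-x)
Second-derivative test at each critical point:
  f''(3/2) = -0.4463 < 0 → local maximum

Critical points: x = 3/2 (local maximum)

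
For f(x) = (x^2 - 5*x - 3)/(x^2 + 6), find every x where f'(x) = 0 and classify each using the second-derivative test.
f'(x) = (5*x^2 + 18*x - 30)/(x^4 + 12*x^2 + 36)

Solve f'(x) = 0:
  f'(x) = (5*x^2 + 18*x - 30)/(x^2 + 6)^2; the denominator is positive wherever f is defined, so f'(x) = 0 ⇔ 5*x^2 + 18*x - 30 = 0.
  5*x^2 + 18*x - 30 = 0 has no rational roots; quadratic formula: x = (-18 ± √924)/10.
  ⇒ x = -sqrt(231)/5 - 9/5 ≈ -4.8397, -9/5 + sqrt(231)/5 ≈ 1.2397

f''(x) = 2*(-5*x^3 - 27*x^2 + 90*x + 54)/(x^6 + 18*x^4 + 108*x^2 + 216)
Second-derivative test at each critical point:
  f''(-4.8397) = -0.0351 < 0 → local maximum
  f''(1.2397) = 0.5351 > 0 → local minimum

Critical points: x = -sqrt(231)/5 - 9/5 ≈ -4.8397 (local maximum); x = -9/5 + sqrt(231)/5 ≈ 1.2397 (local minimum)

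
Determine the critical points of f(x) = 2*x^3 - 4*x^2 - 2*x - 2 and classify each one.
f'(x) = 6*x^2 - 8*x - 2

Solve f'(x) = 0:
  Factor: 6*x^2 - 8*x - 2 = 2*(3*x^2 - 4*x - 1); 3*x^2 - 4*x - 1 = 0 has no rational roots; quadratic formula: x = (4 ± √28)/6.
  ⇒ x = 2/3 - sqrt(7)/3 ≈ -0.2153, 2/3 + sqrt(7)/3 ≈ 1.5486

f''(x) = 12*x - 8
Second-derivative test at each critical point:
  f''(-0.2153) = -10.5830 < 0 → local maximum
  f''(1.5486) = 10.5830 > 0 → local minimum

Critical points: x = 2/3 - sqrt(7)/3 ≈ -0.2153 (local maximum); x = 2/3 + sqrt(7)/3 ≈ 1.5486 (local minimum)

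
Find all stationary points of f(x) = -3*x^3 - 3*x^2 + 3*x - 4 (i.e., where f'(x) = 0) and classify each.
f'(x) = -9*x^2 - 6*x + 3

Solve f'(x) = 0:
  Factor: -9*x^2 - 6*x + 3 = -3*(x + 1)*(3*x - 1) = 0.
  ⇒ x = -1, 1/3

f''(x) = -18*x - 6
Second-derivative test at each critical point:
  f''(-1) = 12 > 0 → local minimum
  f''(1/3) = -12 < 0 → local maximum

Critical points: x = -1 (local minimum); x = 1/3 (local maximum)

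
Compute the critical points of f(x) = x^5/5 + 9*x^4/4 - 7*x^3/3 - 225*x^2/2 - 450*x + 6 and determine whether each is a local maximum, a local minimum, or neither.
f'(x) = x^4 + 9*x^3 - 7*x^2 - 225*x - 450

Solve f'(x) = 0:
  Factor: x^4 + 9*x^3 - 7*x^2 - 225*x - 450 = (x - 5)*(x + 3)*(x + 5)*(x + 6) = 0.
  ⇒ x = -6, -5, -3, 5

f''(x) = 4*x^3 + 27*x^2 - 14*x - 225
Second-derivative test at each critical point:
  f''(-6) = -33 < 0 → local maximum
  f''(-5) = 20 > 0 → local minimum
  f''(-3) = -48 < 0 → local maximum
  f''(5) = 880 > 0 → local minimum

Critical points: x = -6 (local maximum); x = -5 (local minimum); x = -3 (local maximum); x = 5 (local minimum)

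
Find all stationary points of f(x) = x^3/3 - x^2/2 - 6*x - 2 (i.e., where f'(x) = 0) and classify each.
f'(x) = x^2 - x - 6

Solve f'(x) = 0:
  Factor: x^2 - x - 6 = (x - 3)*(x + 2) = 0.
  ⇒ x = -2, 3

f''(x) = 2*x - 1
Second-derivative test at each critical point:
  f''(-2) = -5 < 0 → local maximum
  f''(3) = 5 > 0 → local minimum

Critical points: x = -2 (local maximum); x = 3 (local minimum)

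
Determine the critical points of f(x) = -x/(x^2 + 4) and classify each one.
f'(x) = (x^2 - 4)/(x^2 + 4)^2

Solve f'(x) = 0:
  f'(x) = (x - 2)*(x + 2)/(x^2 + 4)^2; the denominator is positive wherever f is defined, so f'(x) = 0 ⇔ x^2 - 4 = 0.
  Factor: x^2 - 4 = (x - 2)*(x + 2) = 0.
  ⇒ x = -2, 2

f''(x) = 2*x*(12 - x^2)/(x^2 + 4)^3
Second-derivative test at each critical point:
  f''(-2) = -1/16 < 0 → local maximum
  f''(2) = 1/16 > 0 → local minimum

Critical points: x = -2 (local maximum); x = 2 (local minimum)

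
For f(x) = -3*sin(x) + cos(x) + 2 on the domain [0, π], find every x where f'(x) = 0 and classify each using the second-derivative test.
f'(x) = -sin(x) - 3*cos(x)

Solve f'(x) = 0 on [0, π]:
  f'(x) = 0 ⇔ -3*cos(x) = sin(x) ⇔ tan(x) = -3, i.e. x = arctan(-3) + nπ; keep the solutions lying in [0, π].
  ⇒ x = pi - atan(3) ≈ 1.8925

f''(x) = 3*sin(x) - cos(x)
Second-derivative test at each critical point:
  f''(1.8925) = 3.1623 > 0 → local minimum

Critical points: x = pi - atan(3) ≈ 1.8925 (local minimum)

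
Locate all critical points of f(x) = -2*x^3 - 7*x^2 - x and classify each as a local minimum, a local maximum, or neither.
f'(x) = -6*x^2 - 14*x - 1

Solve f'(x) = 0:
  6*x^2 + 14*x + 1 = 0 has no rational roots; quadratic formula: x = (-14 ± √172)/12.
  ⇒ x = -7/6 - sqrt(43)/6 ≈ -2.2596, -7/6 + sqrt(43)/6 ≈ -0.0738

f''(x) = -12*x - 14
Second-derivative test at each critical point:
  f''(-2.2596) = 13.1149 > 0 → local minimum
  f''(-0.0738) = -13.1149 < 0 → local maximum

Critical points: x = -7/6 - sqrt(43)/6 ≈ -2.2596 (local minimum); x = -7/6 + sqrt(43)/6 ≈ -0.0738 (local maximum)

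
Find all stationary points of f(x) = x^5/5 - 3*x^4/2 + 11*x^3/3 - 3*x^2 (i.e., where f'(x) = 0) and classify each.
f'(x) = x*(x^3 - 6*x^2 + 11*x - 6)

Solve f'(x) = 0:
  Factor: x^4 - 6*x^3 + 11*x^2 - 6*x = x*(x - 3)*(x - 2)*(x - 1) = 0.
  ⇒ x = 0, 1, 2, 3

f''(x) = 4*x^3 - 18*x^2 + 22*x - 6
Second-derivative test at each critical point:
  f''(0) = -6 < 0 → local maximum
  f''(1) = 2 > 0 → local minimum
  f''(2) = -2 < 0 → local maximum
  f''(3) = 6 > 0 → local minimum

Critical points: x = 0 (local maximum); x = 1 (local minimum); x = 2 (local maximum); x = 3 (local minimum)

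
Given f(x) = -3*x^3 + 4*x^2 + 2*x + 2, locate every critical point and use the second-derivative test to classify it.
f'(x) = -9*x^2 + 8*x + 2

Solve f'(x) = 0:
  9*x^2 - 8*x - 2 = 0 has no rational roots; quadratic formula: x = (8 ± √136)/18.
  ⇒ x = 4/9 - sqrt(34)/9 ≈ -0.2034, 4/9 + sqrt(34)/9 ≈ 1.0923

f''(x) = 8 - 18*x
Second-derivative test at each critical point:
  f''(-0.2034) = 11.6619 > 0 → local minimum
  f''(1.0923) = -11.6619 < 0 → local maximum

Critical points: x = 4/9 - sqrt(34)/9 ≈ -0.2034 (local minimum); x = 4/9 + sqrt(34)/9 ≈ 1.0923 (local maximum)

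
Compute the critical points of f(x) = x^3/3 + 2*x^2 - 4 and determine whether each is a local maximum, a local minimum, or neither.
f'(x) = x*(x + 4)

Solve f'(x) = 0:
  Factor: x^2 + 4*x = x*(x + 4) = 0.
  ⇒ x = -4, 0

f''(x) = 2*x + 4
Second-derivative test at each critical point:
  f''(-4) = -4 < 0 → local maximum
  f''(0) = 4 > 0 → local minimum

Critical points: x = -4 (local maximum); x = 0 (local minimum)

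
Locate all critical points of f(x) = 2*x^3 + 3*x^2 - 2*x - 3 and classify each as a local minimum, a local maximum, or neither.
f'(x) = 6*x^2 + 6*x - 2

Solve f'(x) = 0:
  Factor: 6*x^2 + 6*x - 2 = 2*(3*x^2 + 3*x - 1); 3*x^2 + 3*x - 1 = 0 has no rational roots; quadratic formula: x = (-3 ± √21)/6.
  ⇒ x = -sqrt(21)/6 - 1/2 ≈ -1.2638, -1/2 + sqrt(21)/6 ≈ 0.2638

f''(x) = 12*x + 6
Second-derivative test at each critical point:
  f''(-1.2638) = -9.1652 < 0 → local maximum
  f''(0.2638) = 9.1652 > 0 → local minimum

Critical points: x = -sqrt(21)/6 - 1/2 ≈ -1.2638 (local maximum); x = -1/2 + sqrt(21)/6 ≈ 0.2638 (local minimum)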